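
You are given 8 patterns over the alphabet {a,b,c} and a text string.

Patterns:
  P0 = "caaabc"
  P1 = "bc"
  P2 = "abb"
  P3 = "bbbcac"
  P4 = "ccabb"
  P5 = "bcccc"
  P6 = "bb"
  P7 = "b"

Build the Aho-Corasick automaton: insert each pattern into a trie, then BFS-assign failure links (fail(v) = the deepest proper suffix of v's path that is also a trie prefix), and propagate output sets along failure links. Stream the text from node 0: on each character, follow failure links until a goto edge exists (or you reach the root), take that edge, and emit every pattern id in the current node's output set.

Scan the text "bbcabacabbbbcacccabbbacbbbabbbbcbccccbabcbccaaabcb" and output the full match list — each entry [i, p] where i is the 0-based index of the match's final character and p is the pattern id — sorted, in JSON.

Construct AC machine:
Trie (insert patterns):
  n0 'ε': a→9 b→7 c→1
  n1 'c': a→2 c→17
  n2 'ca': a→3
  n3 'caa': a→4
  n4 'caaa': b→5
  n5 'caaab': c→6
  n6 'caaabc': ·  ←P0
  n7 'b': b→12 c→8  ←P7
  n8 'bc': c→21  ←P1
  n9 'a': b→10
  n10 'ab': b→11
  n11 'abb': ·  ←P2
  n12 'bb': b→13  ←P6
  n13 'bbb': c→14
  n14 'bbbc': a→15
  n15 'bbbca': c→16
  n16 'bbbcac': ·  ←P3
  n17 'cc': a→18
  n18 'cca': b→19
  n19 'ccab': b→20
  n20 'ccabb': ·  ←P4
  n21 'bcc': c→22
  n22 'bccc': c→23
  n23 'bcccc': ·  ←P5

BFS fail/out derivation:
  n1('c'): parent n0 fail=0; on 'c' 0 → fail=0;  out ∅∪∅=∅
  n7('b'): parent n0 fail=0; on 'b' 0 → fail=0;  out {7}∪∅={7}
  n9('a'): parent n0 fail=0; on 'a' 0 → fail=0;  out ∅∪∅=∅
  n2('ca'): parent n1 fail=0; on 'a' 0 → fail=9;  out ∅∪∅=∅
  n8('bc'): parent n7 fail=0; on 'c' 0 → fail=1;  out {1}∪∅={1}
  n10('ab'): parent n9 fail=0; on 'b' 0 → fail=7;  out ∅∪{7}={7}
  n12('bb'): parent n7 fail=0; on 'b' 0 → fail=7;  out {6}∪{7}={6,7}
  n17('cc'): parent n1 fail=0; on 'c' 0 → fail=1;  out ∅∪∅=∅
  n3('caa'): parent n2 fail=9; on 'a' 9→0 → fail=9;  out ∅∪∅=∅
  n11('abb'): parent n10 fail=7; on 'b' 7 → fail=12;  out {2}∪{6,7}={2,6,7}
  n13('bbb'): parent n12 fail=7; on 'b' 7 → fail=12;  out ∅∪{6,7}={6,7}
  n18('cca'): parent n17 fail=1; on 'a' 1 → fail=2;  out ∅∪∅=∅
  n21('bcc'): parent n8 fail=1; on 'c' 1 → fail=17;  out ∅∪∅=∅
  n4('caaa'): parent n3 fail=9; on 'a' 9→0 → fail=9;  out ∅∪∅=∅
  n14('bbbc'): parent n13 fail=12; on 'c' 12→7 → fail=8;  out ∅∪{1}={1}
  n19('ccab'): parent n18 fail=2; on 'b' 2→9 → fail=10;  out ∅∪{7}={7}
  n22('bccc'): parent n21 fail=17; on 'c' 17→1 → fail=17;  out ∅∪∅=∅
  n5('caaab'): parent n4 fail=9; on 'b' 9 → fail=10;  out ∅∪{7}={7}
  n15('bbbca'): parent n14 fail=8; on 'a' 8→1 → fail=2;  out ∅∪∅=∅
  n20('ccabb'): parent n19 fail=10; on 'b' 10 → fail=11;  out {4}∪{2,6,7}={2,4,6,7}
  n23('bcccc'): parent n22 fail=17; on 'c' 17→1 → fail=17;  out {5}∪∅={5}
  n6('caaabc'): parent n5 fail=10; on 'c' 10→7 → fail=8;  out {0}∪{1}={0,1}
  n16('bbbcac'): parent n15 fail=2; on 'c' 2→9→0 → fail=1;  out {3}∪∅={3}

Scan:
[0] read 'b'  n0⇒n7  ** P7@[0:0]
[1] read 'b'  n7⇒n12  ** P6@[0:1],P7@[1:1]
[2] read 'c'  n12⇒n8 ·f  ** P1@[1:2]
[3] read 'a'  n8⇒n2 ·f
[4] read 'b'  n2⇒n10 ·f  ** P7@[4:4]
[5] read 'a'  n10⇒n9 ·f
[6] read 'c'  n9⇒n1 ·f
[7] read 'a'  n1⇒n2
[8] read 'b'  n2⇒n10 ·f  ** P7@[8:8]
[9] read 'b'  n10⇒n11  ** P2@[7:9],P6@[8:9],P7@[9:9]
[10] read 'b'  n11⇒n13 ·f  ** P6@[9:10],P7@[10:10]
[11] read 'b'  n13⇒n13 ·f  ** P6@[10:11],P7@[11:11]
[12] read 'c'  n13⇒n14  ** P1@[11:12]
[13] read 'a'  n14⇒n15
[14] read 'c'  n15⇒n16  ** P3@[9:14]
[15] read 'c'  n16⇒n17 ·f
[16] read 'c'  n17⇒n17 ·f
[17] read 'a'  n17⇒n18
[18] read 'b'  n18⇒n19  ** P7@[18:18]
[19] read 'b'  n19⇒n20  ** P2@[17:19],P4@[15:19],P6@[18:19],P7@[19:19]
[20] read 'b'  n20⇒n13 ·f  ** P6@[19:20],P7@[20:20]
[21] read 'a'  n13⇒n9 ·f
[22] read 'c'  n9⇒n1 ·f
[23] read 'b'  n1⇒n7 ·f  ** P7@[23:23]
[24] read 'b'  n7⇒n12  ** P6@[23:24],P7@[24:24]
[25] read 'b'  n12⇒n13  ** P6@[24:25],P7@[25:25]
[26] read 'a'  n13⇒n9 ·f
[27] read 'b'  n9⇒n10  ** P7@[27:27]
[28] read 'b'  n10⇒n11  ** P2@[26:28],P6@[27:28],P7@[28:28]
[29] read 'b'  n11⇒n13 ·f  ** P6@[28:29],P7@[29:29]
[30] read 'b'  n13⇒n13 ·f  ** P6@[29:30],P7@[30:30]
[31] read 'c'  n13⇒n14  ** P1@[30:31]
[32] read 'b'  n14⇒n7 ·f  ** P7@[32:32]
[33] read 'c'  n7⇒n8  ** P1@[32:33]
[34] read 'c'  n8⇒n21
[35] read 'c'  n21⇒n22
[36] read 'c'  n22⇒n23  ** P5@[32:36]
[37] read 'b'  n23⇒n7 ·f  ** P7@[37:37]
[38] read 'a'  n7⇒n9 ·f
[39] read 'b'  n9⇒n10  ** P7@[39:39]
[40] read 'c'  n10⇒n8 ·f  ** P1@[39:40]
[41] read 'b'  n8⇒n7 ·f  ** P7@[41:41]
[42] read 'c'  n7⇒n8  ** P1@[41:42]
[43] read 'c'  n8⇒n21
[44] read 'a'  n21⇒n18 ·f
[45] read 'a'  n18⇒n3 ·f
[46] read 'a'  n3⇒n4
[47] read 'b'  n4⇒n5  ** P7@[47:47]
[48] read 'c'  n5⇒n6  ** P0@[43:48],P1@[47:48]
[49] read 'b'  n6⇒n7 ·f  ** P7@[49:49]

All matches (sorted): [[0,7],[1,6],[1,7],[2,1],[4,7],[8,7],[9,2],[9,6],[9,7],[10,6],[10,7],[11,6],[11,7],[12,1],[14,3],[18,7],[19,2],[19,4],[19,6],[19,7],[20,6],[20,7],[23,7],[24,6],[24,7],[25,6],[25,7],[27,7],[28,2],[28,6],[28,7],[29,6],[29,7],[30,6],[30,7],[31,1],[32,7],[33,1],[36,5],[37,7],[39,7],[40,1],[41,7],[42,1],[47,7],[48,0],[48,1],[49,7]]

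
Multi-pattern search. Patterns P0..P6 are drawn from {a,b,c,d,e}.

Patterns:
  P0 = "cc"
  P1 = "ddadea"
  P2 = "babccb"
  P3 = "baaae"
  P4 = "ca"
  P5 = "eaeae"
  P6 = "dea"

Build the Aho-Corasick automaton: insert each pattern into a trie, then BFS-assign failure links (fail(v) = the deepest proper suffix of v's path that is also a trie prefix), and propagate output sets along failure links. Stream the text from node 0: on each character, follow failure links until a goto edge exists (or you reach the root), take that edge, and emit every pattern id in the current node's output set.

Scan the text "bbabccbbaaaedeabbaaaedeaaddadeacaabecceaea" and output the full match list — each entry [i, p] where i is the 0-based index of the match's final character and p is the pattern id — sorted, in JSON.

Construct AC machine:
Trie (insert patterns):
  n0 'ε': b→9 c→1 d→3 e→19
  n1 'c': a→18 c→2
  n2 'cc': ·  ←P0
  n3 'd': d→4 e→24
  n4 'dd': a→5
  n5 'dda': d→6
  n6 'ddad': e→7
  n7 'ddade': a→8
  n8 'ddadea': ·  ←P1
  n9 'b': a→10
  n10 'ba': a→15 b→11
  n11 'bab': c→12
  n12 'babc': c→13
  n13 'babcc': b→14
  n14 'babccb': ·  ←P2
  n15 'baa': a→16
  n16 'baaa': e→17
  n17 'baaae': ·  ←P3
  n18 'ca': ·  ←P4
  n19 'e': a→20
  n20 'ea': e→21
  n21 'eae': a→22
  n22 'eaea': e→23
  n23 'eaeae': ·  ←P5
  n24 'de': a→25
  n25 'dea': ·  ←P6

BFS fail/out derivation:
  fail(1) 'c': from fail(0)=0 chase 'c': 0 ⇒ 0;  out=∅∪out(0)=∅
  fail(3) 'd': from fail(0)=0 chase 'd': 0 ⇒ 0;  out=∅∪out(0)=∅
  fail(9) 'b': from fail(0)=0 chase 'b': 0 ⇒ 0;  out=∅∪out(0)=∅
  fail(19) 'e': from fail(0)=0 chase 'e': 0 ⇒ 0;  out=∅∪out(0)=∅
  fail(2) 'cc': from fail(1)=0 chase 'c': 0 ⇒ 1;  out={0}∪out(1)={0}
  fail(4) 'dd': from fail(3)=0 chase 'd': 0 ⇒ 3;  out=∅∪out(3)=∅
  fail(10) 'ba': from fail(9)=0 chase 'a': 0 ⇒ 0;  out=∅∪out(0)=∅
  fail(18) 'ca': from fail(1)=0 chase 'a': 0 ⇒ 0;  out={4}∪out(0)={4}
  fail(20) 'ea': from fail(19)=0 chase 'a': 0 ⇒ 0;  out=∅∪out(0)=∅
  fail(24) 'de': from fail(3)=0 chase 'e': 0 ⇒ 19;  out=∅∪out(19)=∅
  fail(5) 'dda': from fail(4)=3 chase 'a': 3→0 ⇒ 0;  out=∅∪out(0)=∅
  fail(11) 'bab': from fail(10)=0 chase 'b': 0 ⇒ 9;  out=∅∪out(9)=∅
  fail(15) 'baa': from fail(10)=0 chase 'a': 0 ⇒ 0;  out=∅∪out(0)=∅
  fail(21) 'eae': from fail(20)=0 chase 'e': 0 ⇒ 19;  out=∅∪out(19)=∅
  fail(25) 'dea': from fail(24)=19 chase 'a': 19 ⇒ 20;  out={6}∪out(20)={6}
  fail(6) 'ddad': from fail(5)=0 chase 'd': 0 ⇒ 3;  out=∅∪out(3)=∅
  fail(12) 'babc': from fail(11)=9 chase 'c': 9→0 ⇒ 1;  out=∅∪out(1)=∅
  fail(16) 'baaa': from fail(15)=0 chase 'a': 0 ⇒ 0;  out=∅∪out(0)=∅
  fail(22) 'eaea': from fail(21)=19 chase 'a': 19 ⇒ 20;  out=∅∪out(20)=∅
  fail(7) 'ddade': from fail(6)=3 chase 'e': 3 ⇒ 24;  out=∅∪out(24)=∅
  fail(13) 'babcc': from fail(12)=1 chase 'c': 1 ⇒ 2;  out=∅∪out(2)={0}
  fail(17) 'baaae': from fail(16)=0 chase 'e': 0 ⇒ 19;  out={3}∪out(19)={3}
  fail(23) 'eaeae': from fail(22)=20 chase 'e': 20 ⇒ 21;  out={5}∪out(21)={5}
  fail(8) 'ddadea': from fail(7)=24 chase 'a': 24 ⇒ 25;  out={1}∪out(25)={1,6}
  fail(14) 'babccb': from fail(13)=2 chase 'b': 2→1→0 ⇒ 9;  out={2}∪out(9)={2}

Text stream:
[0] read 'b'  n0⇒n9
[1] read 'b'  n9⇒n9 (fail-walked)
[2] read 'a'  n9⇒n10
[3] read 'b'  n10⇒n11
[4] read 'c'  n11⇒n12
[5] read 'c'  n12⇒n13  → match P0@[4:5]
[6] read 'b'  n13⇒n14  → match P2@[1:6]
[7] read 'b'  n14⇒n9 (fail-walked)
[8] read 'a'  n9⇒n10
[9] read 'a'  n10⇒n15
[10] read 'a'  n15⇒n16
[11] read 'e'  n16⇒n17  → match P3@[7:11]
[12] read 'd'  n17⇒n3 (fail-walked)
[13] read 'e'  n3⇒n24
[14] read 'a'  n24⇒n25  → match P6@[12:14]
[15] read 'b'  n25⇒n9 (fail-walked)
[16] read 'b'  n9⇒n9 (fail-walked)
[17] read 'a'  n9⇒n10
[18] read 'a'  n10⇒n15
[19] read 'a'  n15⇒n16
[20] read 'e'  n16⇒n17  → match P3@[16:20]
[21] read 'd'  n17⇒n3 (fail-walked)
[22] read 'e'  n3⇒n24
[23] read 'a'  n24⇒n25  → match P6@[21:23]
[24] read 'a'  n25⇒n0 (fail-walked)
[25] read 'd'  n0⇒n3
[26] read 'd'  n3⇒n4
[27] read 'a'  n4⇒n5
[28] read 'd'  n5⇒n6
[29] read 'e'  n6⇒n7
[30] read 'a'  n7⇒n8  → match P1@[25:30],P6@[28:30]
[31] read 'c'  n8⇒n1 (fail-walked)
[32] read 'a'  n1⇒n18  → match P4@[31:32]
[33] read 'a'  n18⇒n0 (fail-walked)
[34] read 'b'  n0⇒n9
[35] read 'e'  n9⇒n19 (fail-walked)
[36] read 'c'  n19⇒n1 (fail-walked)
[37] read 'c'  n1⇒n2  → match P0@[36:37]
[38] read 'e'  n2⇒n19 (fail-walked)
[39] read 'a'  n19⇒n20
[40] read 'e'  n20⇒n21
[41] read 'a'  n21⇒n22

All matches (sorted): [[5,0],[6,2],[11,3],[14,6],[20,3],[23,6],[30,1],[30,6],[32,4],[37,0]]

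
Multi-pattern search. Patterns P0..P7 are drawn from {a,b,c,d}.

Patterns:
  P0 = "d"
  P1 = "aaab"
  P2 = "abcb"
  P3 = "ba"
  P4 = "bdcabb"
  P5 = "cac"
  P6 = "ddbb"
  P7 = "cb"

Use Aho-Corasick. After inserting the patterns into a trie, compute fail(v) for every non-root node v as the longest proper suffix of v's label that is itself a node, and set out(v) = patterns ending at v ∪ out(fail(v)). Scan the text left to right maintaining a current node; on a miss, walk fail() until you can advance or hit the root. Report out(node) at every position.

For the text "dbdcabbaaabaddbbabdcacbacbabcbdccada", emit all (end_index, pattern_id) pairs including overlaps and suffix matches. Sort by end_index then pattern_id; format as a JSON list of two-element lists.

Build automaton:
Trie nodes:
  n0 'ε': a→2 b→9 c→16 d→1
  n1 'd': d→19  [P0 ends]
  n2 'a': a→3 b→6
  n3 'aa': a→4
  n4 'aaa': b→5
  n5 'aaab': ·  [P1 ends]
  n6 'ab': c→7
  n7 'abc': b→8
  n8 'abcb': ·  [P2 ends]
  n9 'b': a→10 d→11
  n10 'ba': ·  [P3 ends]
  n11 'bd': c→12
  n12 'bdc': a→13
  n13 'bdca': b→14
  n14 'bdcab': b→15
  n15 'bdcabb': ·  [P4 ends]
  n16 'c': a→17 b→22
  n17 'ca': c→18
  n18 'cac': ·  [P5 ends]
  n19 'dd': b→20
  n20 'ddb': b→21
  n21 'ddbb': ·  [P6 ends]
  n22 'cb': ·  [P7 ends]

Failure links (BFS by depth):
  fail(1) 'd': from fail(0)=0 chase 'd': 0 ⇒ 0;  out={0}∪out(0)={0}
  fail(2) 'a': from fail(0)=0 chase 'a': 0 ⇒ 0;  out=∅∪out(0)=∅
  fail(9) 'b': from fail(0)=0 chase 'b': 0 ⇒ 0;  out=∅∪out(0)=∅
  fail(16) 'c': from fail(0)=0 chase 'c': 0 ⇒ 0;  out=∅∪out(0)=∅
  fail(3) 'aa': from fail(2)=0 chase 'a': 0 ⇒ 2;  out=∅∪out(2)=∅
  fail(6) 'ab': from fail(2)=0 chase 'b': 0 ⇒ 9;  out=∅∪out(9)=∅
  fail(10) 'ba': from fail(9)=0 chase 'a': 0 ⇒ 2;  out={3}∪out(2)={3}
  fail(11) 'bd': from fail(9)=0 chase 'd': 0 ⇒ 1;  out=∅∪out(1)={0}
  fail(17) 'ca': from fail(16)=0 chase 'a': 0 ⇒ 2;  out=∅∪out(2)=∅
  fail(19) 'dd': from fail(1)=0 chase 'd': 0 ⇒ 1;  out=∅∪out(1)={0}
  fail(22) 'cb': from fail(16)=0 chase 'b': 0 ⇒ 9;  out={7}∪out(9)={7}
  fail(4) 'aaa': from fail(3)=2 chase 'a': 2 ⇒ 3;  out=∅∪out(3)=∅
  fail(7) 'abc': from fail(6)=9 chase 'c': 9→0 ⇒ 16;  out=∅∪out(16)=∅
  fail(12) 'bdc': from fail(11)=1 chase 'c': 1→0 ⇒ 16;  out=∅∪out(16)=∅
  fail(18) 'cac': from fail(17)=2 chase 'c': 2→0 ⇒ 16;  out={5}∪out(16)={5}
  fail(20) 'ddb': from fail(19)=1 chase 'b': 1→0 ⇒ 9;  out=∅∪out(9)=∅
  fail(5) 'aaab': from fail(4)=3 chase 'b': 3→2 ⇒ 6;  out={1}∪out(6)={1}
  fail(8) 'abcb': from fail(7)=16 chase 'b': 16 ⇒ 22;  out={2}∪out(22)={2,7}
  fail(13) 'bdca': from fail(12)=16 chase 'a': 16 ⇒ 17;  out=∅∪out(17)=∅
  fail(21) 'ddbb': from fail(20)=9 chase 'b': 9→0 ⇒ 9;  out={6}∪out(9)={6}
  fail(14) 'bdcab': from fail(13)=17 chase 'b': 17→2 ⇒ 6;  out=∅∪out(6)=∅
  fail(15) 'bdcabb': from fail(14)=6 chase 'b': 6→9→0 ⇒ 9;  out={4}∪out(9)={4}

Run:
pos 0 'd': at 1  → match P0@[0:0]
pos 1 'b': at 9 ·f
pos 2 'd': at 11  → match P0@[2:2]
pos 3 'c': at 12
pos 4 'a': at 13
pos 5 'b': at 14
pos 6 'b': at 15  → match P4@[1:6]
pos 7 'a': at 10 ·f  → match P3@[6:7]
pos 8 'a': at 3 ·f
pos 9 'a': at 4
pos 10 'b': at 5  → match P1@[7:10]
pos 11 'a': at 10 ·f  → match P3@[10:11]
pos 12 'd': at 1 ·f  → match P0@[12:12]
pos 13 'd': at 19  → match P0@[13:13]
pos 14 'b': at 20
pos 15 'b': at 21  → match P6@[12:15]
pos 16 'a': at 10 ·f  → match P3@[15:16]
pos 17 'b': at 6 ·f
pos 18 'd': at 11 ·f  → match P0@[18:18]
pos 19 'c': at 12
pos 20 'a': at 13
pos 21 'c': at 18 ·f  → match P5@[19:21]
pos 22 'b': at 22 ·f  → match P7@[21:22]
pos 23 'a': at 10 ·f  → match P3@[22:23]
pos 24 'c': at 16 ·f
pos 25 'b': at 22  → match P7@[24:25]
pos 26 'a': at 10 ·f  → match P3@[25:26]
pos 27 'b': at 6 ·f
pos 28 'c': at 7
pos 29 'b': at 8  → match P2@[26:29],P7@[28:29]
pos 30 'd': at 11 ·f  → match P0@[30:30]
pos 31 'c': at 12
pos 32 'c': at 16 ·f
pos 33 'a': at 17
pos 34 'd': at 1 ·f  → match P0@[34:34]
pos 35 'a': at 2 ·f

All matches (sorted): [[0,0],[2,0],[6,4],[7,3],[10,1],[11,3],[12,0],[13,0],[15,6],[16,3],[18,0],[21,5],[22,7],[23,3],[25,7],[26,3],[29,2],[29,7],[30,0],[34,0]]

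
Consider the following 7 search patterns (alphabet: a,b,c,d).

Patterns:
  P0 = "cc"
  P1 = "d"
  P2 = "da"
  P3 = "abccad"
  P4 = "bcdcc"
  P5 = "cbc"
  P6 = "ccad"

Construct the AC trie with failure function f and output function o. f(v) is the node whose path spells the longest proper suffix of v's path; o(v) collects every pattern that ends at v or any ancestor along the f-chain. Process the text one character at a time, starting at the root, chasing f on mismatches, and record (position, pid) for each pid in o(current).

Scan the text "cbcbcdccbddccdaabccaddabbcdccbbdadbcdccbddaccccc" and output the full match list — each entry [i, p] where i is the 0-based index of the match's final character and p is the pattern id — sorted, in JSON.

Build:
Trie (insert patterns):
  n0 'ε': a→5 b→11 c→1 d→3
  n1 'c': b→16 c→2
  n2 'cc': a→18  [P0 ends]
  n3 'd': a→4  [P1 ends]
  n4 'da': ·  [P2 ends]
  n5 'a': b→6
  n6 'ab': c→7
  n7 'abc': c→8
  n8 'abcc': a→9
  n9 'abcca': d→10
  n10 'abccad': ·  [P3 ends]
  n11 'b': c→12
  n12 'bc': d→13
  n13 'bcd': c→14
  n14 'bcdc': c→15
  n15 'bcdcc': ·  [P4 ends]
  n16 'cb': c→17
  n17 'cbc': ·  [P5 ends]
  n18 'cca': d→19
  n19 'ccad': ·  [P6 ends]

BFS fail/out derivation:
  n1('c'): parent n0 fail=0; on 'c' 0 → fail=0;  out ∅∪∅=∅
  n3('d'): parent n0 fail=0; on 'd' 0 → fail=0;  out {1}∪∅={1}
  n5('a'): parent n0 fail=0; on 'a' 0 → fail=0;  out ∅∪∅=∅
  n11('b'): parent n0 fail=0; on 'b' 0 → fail=0;  out ∅∪∅=∅
  n2('cc'): parent n1 fail=0; on 'c' 0 → fail=1;  out {0}∪∅={0}
  n4('da'): parent n3 fail=0; on 'a' 0 → fail=5;  out {2}∪∅={2}
  n6('ab'): parent n5 fail=0; on 'b' 0 → fail=11;  out ∅∪∅=∅
  n12('bc'): parent n11 fail=0; on 'c' 0 → fail=1;  out ∅∪∅=∅
  n16('cb'): parent n1 fail=0; on 'b' 0 → fail=11;  out ∅∪∅=∅
  n7('abc'): parent n6 fail=11; on 'c' 11 → fail=12;  out ∅∪∅=∅
  n13('bcd'): parent n12 fail=1; on 'd' 1→0 → fail=3;  out ∅∪{1}={1}
  n17('cbc'): parent n16 fail=11; on 'c' 11 → fail=12;  out {5}∪∅={5}
  n18('cca'): parent n2 fail=1; on 'a' 1→0 → fail=5;  out ∅∪∅=∅
  n8('abcc'): parent n7 fail=12; on 'c' 12→1 → fail=2;  out ∅∪{0}={0}
  n14('bcdc'): parent n13 fail=3; on 'c' 3→0 → fail=1;  out ∅∪∅=∅
  n19('ccad'): parent n18 fail=5; on 'd' 5→0 → fail=3;  out {6}∪{1}={1,6}
  n9('abcca'): parent n8 fail=2; on 'a' 2 → fail=18;  out ∅∪∅=∅
  n15('bcdcc'): parent n14 fail=1; on 'c' 1 → fail=2;  out {4}∪{0}={0,4}
  n10('abccad'): parent n9 fail=18; on 'd' 18 → fail=19;  out {3}∪{1,6}={1,3,6}

Text stream:
pos 0 'c': at 1
pos 1 'b': at 16
pos 2 'c': at 17  → match P5@[0:2]
pos 3 'b': at 16 (fail-walked)
pos 4 'c': at 17  → match P5@[2:4]
pos 5 'd': at 13 (fail-walked)  → match P1@[5:5]
pos 6 'c': at 14
pos 7 'c': at 15  → match P0@[6:7],P4@[3:7]
pos 8 'b': at 16 (fail-walked)
pos 9 'd': at 3 (fail-walked)  → match P1@[9:9]
pos 10 'd': at 3 (fail-walked)  → match P1@[10:10]
pos 11 'c': at 1 (fail-walked)
pos 12 'c': at 2  → match P0@[11:12]
pos 13 'd': at 3 (fail-walked)  → match P1@[13:13]
pos 14 'a': at 4  → match P2@[13:14]
pos 15 'a': at 5 (fail-walked)
pos 16 'b': at 6
pos 17 'c': at 7
pos 18 'c': at 8  → match P0@[17:18]
pos 19 'a': at 9
pos 20 'd': at 10  → match P1@[20:20],P3@[15:20],P6@[17:20]
pos 21 'd': at 3 (fail-walked)  → match P1@[21:21]
pos 22 'a': at 4  → match P2@[21:22]
pos 23 'b': at 6 (fail-walked)
pos 24 'b': at 11 (fail-walked)
pos 25 'c': at 12
pos 26 'd': at 13  → match P1@[26:26]
pos 27 'c': at 14
pos 28 'c': at 15  → match P0@[27:28],P4@[24:28]
pos 29 'b': at 16 (fail-walked)
pos 30 'b': at 11 (fail-walked)
pos 31 'd': at 3 (fail-walked)  → match P1@[31:31]
pos 32 'a': at 4  → match P2@[31:32]
pos 33 'd': at 3 (fail-walked)  → match P1@[33:33]
pos 34 'b': at 11 (fail-walked)
pos 35 'c': at 12
pos 36 'd': at 13  → match P1@[36:36]
pos 37 'c': at 14
pos 38 'c': at 15  → match P0@[37:38],P4@[34:38]
pos 39 'b': at 16 (fail-walked)
pos 40 'd': at 3 (fail-walked)  → match P1@[40:40]
pos 41 'd': at 3 (fail-walked)  → match P1@[41:41]
pos 42 'a': at 4  → match P2@[41:42]
pos 43 'c': at 1 (fail-walked)
pos 44 'c': at 2  → match P0@[43:44]
pos 45 'c': at 2 (fail-walked)  → match P0@[44:45]
pos 46 'c': at 2 (fail-walked)  → match P0@[45:46]
pos 47 'c': at 2 (fail-walked)  → match P0@[46:47]

Result: [[2,5],[4,5],[5,1],[7,0],[7,4],[9,1],[10,1],[12,0],[13,1],[14,2],[18,0],[20,1],[20,3],[20,6],[21,1],[22,2],[26,1],[28,0],[28,4],[31,1],[32,2],[33,1],[36,1],[38,0],[38,4],[40,1],[41,1],[42,2],[44,0],[45,0],[46,0],[47,0]]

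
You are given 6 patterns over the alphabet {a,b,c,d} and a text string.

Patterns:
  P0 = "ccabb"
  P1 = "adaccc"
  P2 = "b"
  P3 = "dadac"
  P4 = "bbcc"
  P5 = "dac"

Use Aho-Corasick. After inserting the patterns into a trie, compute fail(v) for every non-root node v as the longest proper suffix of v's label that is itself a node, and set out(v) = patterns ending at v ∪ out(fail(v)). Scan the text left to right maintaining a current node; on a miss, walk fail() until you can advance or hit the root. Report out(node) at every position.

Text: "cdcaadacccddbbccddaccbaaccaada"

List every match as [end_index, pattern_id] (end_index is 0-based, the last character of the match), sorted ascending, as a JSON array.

Build:
Trie (insert patterns):
  0='ε' goto a→6 b→12 c→1 d→13
  1='c' goto c→2
  2='cc' goto a→3
  3='cca' goto b→4
  4='ccab' goto b→5
  5='ccabb' goto ·  [P0 ends]
  6='a' goto d→7
  7='ad' goto a→8
  8='ada' goto c→9
  9='adac' goto c→10
  10='adacc' goto c→11
  11='adaccc' goto ·  [P1 ends]
  12='b' goto b→18  [P2 ends]
  13='d' goto a→14
  14='da' goto c→21 d→15
  15='dad' goto a→16
  16='dada' goto c→17
  17='dadac' goto ·  [P3 ends]
  18='bb' goto c→19
  19='bbc' goto c→20
  20='bbcc' goto ·  [P4 ends]
  21='dac' goto ·  [P5 ends]

Failure links (BFS by depth):
  fail(1) 'c': from fail(0)=0 chase 'c': 0 ⇒ 0;  out=∅∪out(0)=∅
  fail(6) 'a': from fail(0)=0 chase 'a': 0 ⇒ 0;  out=∅∪out(0)=∅
  fail(12) 'b': from fail(0)=0 chase 'b': 0 ⇒ 0;  out={2}∪out(0)={2}
  fail(13) 'd': from fail(0)=0 chase 'd': 0 ⇒ 0;  out=∅∪out(0)=∅
  fail(2) 'cc': from fail(1)=0 chase 'c': 0 ⇒ 1;  out=∅∪out(1)=∅
  fail(7) 'ad': from fail(6)=0 chase 'd': 0 ⇒ 13;  out=∅∪out(13)=∅
  fail(14) 'da': from fail(13)=0 chase 'a': 0 ⇒ 6;  out=∅∪out(6)=∅
  fail(18) 'bb': from fail(12)=0 chase 'b': 0 ⇒ 12;  out=∅∪out(12)={2}
  fail(3) 'cca': from fail(2)=1 chase 'a': 1→0 ⇒ 6;  out=∅∪out(6)=∅
  fail(8) 'ada': from fail(7)=13 chase 'a': 13 ⇒ 14;  out=∅∪out(14)=∅
  fail(15) 'dad': from fail(14)=6 chase 'd': 6 ⇒ 7;  out=∅∪out(7)=∅
  fail(19) 'bbc': from fail(18)=12 chase 'c': 12→0 ⇒ 1;  out=∅∪out(1)=∅
  fail(21) 'dac': from fail(14)=6 chase 'c': 6→0 ⇒ 1;  out={5}∪out(1)={5}
  fail(4) 'ccab': from fail(3)=6 chase 'b': 6→0 ⇒ 12;  out=∅∪out(12)={2}
  fail(9) 'adac': from fail(8)=14 chase 'c': 14 ⇒ 21;  out=∅∪out(21)={5}
  fail(16) 'dada': from fail(15)=7 chase 'a': 7 ⇒ 8;  out=∅∪out(8)=∅
  fail(20) 'bbcc': from fail(19)=1 chase 'c': 1 ⇒ 2;  out={4}∪out(2)={4}
  fail(5) 'ccabb': from fail(4)=12 chase 'b': 12 ⇒ 18;  out={0}∪out(18)={0,2}
  fail(10) 'adacc': from fail(9)=21 chase 'c': 21→1 ⇒ 2;  out=∅∪out(2)=∅
  fail(17) 'dadac': from fail(16)=8 chase 'c': 8 ⇒ 9;  out={3}∪out(9)={3,5}
  fail(11) 'adaccc': from fail(10)=2 chase 'c': 2→1 ⇒ 2;  out={1}∪out(2)={1}

Text stream:
[0] read 'c'  n0⇒n1
[1] read 'd'  n1⇒n13 (fail-walked)
[2] read 'c'  n13⇒n1 (fail-walked)
[3] read 'a'  n1⇒n6 (fail-walked)
[4] read 'a'  n6⇒n6 (fail-walked)
[5] read 'd'  n6⇒n7
[6] read 'a'  n7⇒n8
[7] read 'c'  n8⇒n9  ** P5@[5:7]
[8] read 'c'  n9⇒n10
[9] read 'c'  n10⇒n11  ** P1@[4:9]
[10] read 'd'  n11⇒n13 (fail-walked)
[11] read 'd'  n13⇒n13 (fail-walked)
[12] read 'b'  n13⇒n12 (fail-walked)  ** P2@[12:12]
[13] read 'b'  n12⇒n18  ** P2@[13:13]
[14] read 'c'  n18⇒n19
[15] read 'c'  n19⇒n20  ** P4@[12:15]
[16] read 'd'  n20⇒n13 (fail-walked)
[17] read 'd'  n13⇒n13 (fail-walked)
[18] read 'a'  n13⇒n14
[19] read 'c'  n14⇒n21  ** P5@[17:19]
[20] read 'c'  n21⇒n2 (fail-walked)
[21] read 'b'  n2⇒n12 (fail-walked)  ** P2@[21:21]
[22] read 'a'  n12⇒n6 (fail-walked)
[23] read 'a'  n6⇒n6 (fail-walked)
[24] read 'c'  n6⇒n1 (fail-walked)
[25] read 'c'  n1⇒n2
[26] read 'a'  n2⇒n3
[27] read 'a'  n3⇒n6 (fail-walked)
[28] read 'd'  n6⇒n7
[29] read 'a'  n7⇒n8

All matches (sorted): [[7,5],[9,1],[12,2],[13,2],[15,4],[19,5],[21,2]]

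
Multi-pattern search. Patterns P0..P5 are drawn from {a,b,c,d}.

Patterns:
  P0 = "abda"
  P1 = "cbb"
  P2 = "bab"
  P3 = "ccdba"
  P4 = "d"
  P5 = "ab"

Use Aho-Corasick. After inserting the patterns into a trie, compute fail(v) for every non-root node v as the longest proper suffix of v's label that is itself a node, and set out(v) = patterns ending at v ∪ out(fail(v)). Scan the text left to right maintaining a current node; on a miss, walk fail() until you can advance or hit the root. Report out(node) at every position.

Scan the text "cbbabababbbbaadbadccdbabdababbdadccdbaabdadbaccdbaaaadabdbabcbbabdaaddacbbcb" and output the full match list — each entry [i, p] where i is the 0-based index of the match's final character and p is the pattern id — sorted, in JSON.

Build automaton:
Trie nodes:
  0='ε' goto a→1 b→8 c→5 d→15
  1='a' goto b→2
  2='ab' goto d→3  [P5 ends]
  3='abd' goto a→4
  4='abda' goto ·  [P0 ends]
  5='c' goto b→6 c→11
  6='cb' goto b→7
  7='cbb' goto ·  [P1 ends]
  8='b' goto a→9
  9='ba' goto b→10
  10='bab' goto ·  [P2 ends]
  11='cc' goto d→12
  12='ccd' goto b→13
  13='ccdb' goto a→14
  14='ccdba' goto ·  [P3 ends]
  15='d' goto ·  [P4 ends]

Failure links (BFS by depth):
  n1('a'): parent n0 fail=0; on 'a' 0 → fail=0;  out ∅∪∅=∅
  n5('c'): parent n0 fail=0; on 'c' 0 → fail=0;  out ∅∪∅=∅
  n8('b'): parent n0 fail=0; on 'b' 0 → fail=0;  out ∅∪∅=∅
  n15('d'): parent n0 fail=0; on 'd' 0 → fail=0;  out {4}∪∅={4}
  n2('ab'): parent n1 fail=0; on 'b' 0 → fail=8;  out {5}∪∅={5}
  n6('cb'): parent n5 fail=0; on 'b' 0 → fail=8;  out ∅∪∅=∅
  n9('ba'): parent n8 fail=0; on 'a' 0 → fail=1;  out ∅∪∅=∅
  n11('cc'): parent n5 fail=0; on 'c' 0 → fail=5;  out ∅∪∅=∅
  n3('abd'): parent n2 fail=8; on 'd' 8→0 → fail=15;  out ∅∪{4}={4}
  n7('cbb'): parent n6 fail=8; on 'b' 8→0 → fail=8;  out {1}∪∅={1}
  n10('bab'): parent n9 fail=1; on 'b' 1 → fail=2;  out {2}∪{5}={2,5}
  n12('ccd'): parent n11 fail=5; on 'd' 5→0 → fail=15;  out ∅∪{4}={4}
  n4('abda'): parent n3 fail=15; on 'a' 15→0 → fail=1;  out {0}∪∅={0}
  n13('ccdb'): parent n12 fail=15; on 'b' 15→0 → fail=8;  out ∅∪∅=∅
  n14('ccdba'): parent n13 fail=8; on 'a' 8 → fail=9;  out {3}∪∅={3}

Scan:
i=0 'c': node 0→5
i=1 'b': node 5→6
i=2 'b': node 6→7  ** P1@[0:2]
i=3 'a': node 7→9 (via fail)
i=4 'b': node 9→10  ** P2@[2:4],P5@[3:4]
i=5 'a': node 10→9 (via fail)
i=6 'b': node 9→10  ** P2@[4:6],P5@[5:6]
i=7 'a': node 10→9 (via fail)
i=8 'b': node 9→10  ** P2@[6:8],P5@[7:8]
i=9 'b': node 10→8 (via fail)
i=10 'b': node 8→8 (via fail)
i=11 'b': node 8→8 (via fail)
i=12 'a': node 8→9
i=13 'a': node 9→1 (via fail)
i=14 'd': node 1→15 (via fail)  ** P4@[14:14]
i=15 'b': node 15→8 (via fail)
i=16 'a': node 8→9
i=17 'd': node 9→15 (via fail)  ** P4@[17:17]
i=18 'c': node 15→5 (via fail)
i=19 'c': node 5→11
i=20 'd': node 11→12  ** P4@[20:20]
i=21 'b': node 12→13
i=22 'a': node 13→14  ** P3@[18:22]
i=23 'b': node 14→10 (via fail)  ** P2@[21:23],P5@[22:23]
i=24 'd': node 10→3 (via fail)  ** P4@[24:24]
i=25 'a': node 3→4  ** P0@[22:25]
i=26 'b': node 4→2 (via fail)  ** P5@[25:26]
i=27 'a': node 2→9 (via fail)
i=28 'b': node 9→10  ** P2@[26:28],P5@[27:28]
i=29 'b': node 10→8 (via fail)
i=30 'd': node 8→15 (via fail)  ** P4@[30:30]
i=31 'a': node 15→1 (via fail)
i=32 'd': node 1→15 (via fail)  ** P4@[32:32]
i=33 'c': node 15→5 (via fail)
i=34 'c': node 5→11
i=35 'd': node 11→12  ** P4@[35:35]
i=36 'b': node 12→13
i=37 'a': node 13→14  ** P3@[33:37]
i=38 'a': node 14→1 (via fail)
i=39 'b': node 1→2  ** P5@[38:39]
i=40 'd': node 2→3  ** P4@[40:40]
i=41 'a': node 3→4  ** P0@[38:41]
i=42 'd': node 4→15 (via fail)  ** P4@[42:42]
i=43 'b': node 15→8 (via fail)
i=44 'a': node 8→9
i=45 'c': node 9→5 (via fail)
i=46 'c': node 5→11
i=47 'd': node 11→12  ** P4@[47:47]
i=48 'b': node 12→13
i=49 'a': node 13→14  ** P3@[45:49]
i=50 'a': node 14→1 (via fail)
i=51 'a': node 1→1 (via fail)
i=52 'a': node 1→1 (via fail)
i=53 'd': node 1→15 (via fail)  ** P4@[53:53]
i=54 'a': node 15→1 (via fail)
i=55 'b': node 1→2  ** P5@[54:55]
i=56 'd': node 2→3  ** P4@[56:56]
i=57 'b': node 3→8 (via fail)
i=58 'a': node 8→9
i=59 'b': node 9→10  ** P2@[57:59],P5@[58:59]
i=60 'c': node 10→5 (via fail)
i=61 'b': node 5→6
i=62 'b': node 6→7  ** P1@[60:62]
i=63 'a': node 7→9 (via fail)
i=64 'b': node 9→10  ** P2@[62:64],P5@[63:64]
i=65 'd': node 10→3 (via fail)  ** P4@[65:65]
i=66 'a': node 3→4  ** P0@[63:66]
i=67 'a': node 4→1 (via fail)
i=68 'd': node 1→15 (via fail)  ** P4@[68:68]
i=69 'd': node 15→15 (via fail)  ** P4@[69:69]
i=70 'a': node 15→1 (via fail)
i=71 'c': node 1→5 (via fail)
i=72 'b': node 5→6
i=73 'b': node 6→7  ** P1@[71:73]
i=74 'c': node 7→5 (via fail)
i=75 'b': node 5→6

All matches (sorted): [[2,1],[4,2],[4,5],[6,2],[6,5],[8,2],[8,5],[14,4],[17,4],[20,4],[22,3],[23,2],[23,5],[24,4],[25,0],[26,5],[28,2],[28,5],[30,4],[32,4],[35,4],[37,3],[39,5],[40,4],[41,0],[42,4],[47,4],[49,3],[53,4],[55,5],[56,4],[59,2],[59,5],[62,1],[64,2],[64,5],[65,4],[66,0],[68,4],[69,4],[73,1]]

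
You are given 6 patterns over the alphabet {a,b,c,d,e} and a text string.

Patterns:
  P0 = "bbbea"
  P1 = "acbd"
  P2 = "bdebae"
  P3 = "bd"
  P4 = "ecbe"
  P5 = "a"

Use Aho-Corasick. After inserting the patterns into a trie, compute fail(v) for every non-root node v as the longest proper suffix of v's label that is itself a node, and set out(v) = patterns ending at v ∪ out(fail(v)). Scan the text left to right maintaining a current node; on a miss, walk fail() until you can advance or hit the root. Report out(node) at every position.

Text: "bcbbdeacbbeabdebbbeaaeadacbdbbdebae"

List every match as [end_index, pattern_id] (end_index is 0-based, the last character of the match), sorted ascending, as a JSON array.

Build:
Trie nodes:
  0='ε' goto a→6 b→1 e→15
  1='b' goto b→2 d→10
  2='bb' goto b→3
  3='bbb' goto e→4
  4='bbbe' goto a→5
  5='bbbea' goto ·  [P0 ends]
  6='a' goto c→7  [P5 ends]
  7='ac' goto b→8
  8='acb' goto d→9
  9='acbd' goto ·  [P1 ends]
  10='bd' goto e→11  [P3 ends]
  11='bde' goto b→12
  12='bdeb' goto a→13
  13='bdeba' goto e→14
  14='bdebae' goto ·  [P2 ends]
  15='e' goto c→16
  16='ec' goto b→17
  17='ecb' goto e→18
  18='ecbe' goto ·  [P4 ends]

BFS fail/out derivation:
  fail(1) 'b': from fail(0)=0 chase 'b': 0 ⇒ 0;  out=∅∪out(0)=∅
  fail(6) 'a': from fail(0)=0 chase 'a': 0 ⇒ 0;  out={5}∪out(0)={5}
  fail(15) 'e': from fail(0)=0 chase 'e': 0 ⇒ 0;  out=∅∪out(0)=∅
  fail(2) 'bb': from fail(1)=0 chase 'b': 0 ⇒ 1;  out=∅∪out(1)=∅
  fail(7) 'ac': from fail(6)=0 chase 'c': 0 ⇒ 0;  out=∅∪out(0)=∅
  fail(10) 'bd': from fail(1)=0 chase 'd': 0 ⇒ 0;  out={3}∪out(0)={3}
  fail(16) 'ec': from fail(15)=0 chase 'c': 0 ⇒ 0;  out=∅∪out(0)=∅
  fail(3) 'bbb': from fail(2)=1 chase 'b': 1 ⇒ 2;  out=∅∪out(2)=∅
  fail(8) 'acb': from fail(7)=0 chase 'b': 0 ⇒ 1;  out=∅∪out(1)=∅
  fail(11) 'bde': from fail(10)=0 chase 'e': 0 ⇒ 15;  out=∅∪out(15)=∅
  fail(17) 'ecb': from fail(16)=0 chase 'b': 0 ⇒ 1;  out=∅∪out(1)=∅
  fail(4) 'bbbe': from fail(3)=2 chase 'e': 2→1→0 ⇒ 15;  out=∅∪out(15)=∅
  fail(9) 'acbd': from fail(8)=1 chase 'd': 1 ⇒ 10;  out={1}∪out(10)={1,3}
  fail(12) 'bdeb': from fail(11)=15 chase 'b': 15→0 ⇒ 1;  out=∅∪out(1)=∅
  fail(18) 'ecbe': from fail(17)=1 chase 'e': 1→0 ⇒ 15;  out={4}∪out(15)={4}
  fail(5) 'bbbea': from fail(4)=15 chase 'a': 15→0 ⇒ 6;  out={0}∪out(6)={0,5}
  fail(13) 'bdeba': from fail(12)=1 chase 'a': 1→0 ⇒ 6;  out=∅∪out(6)={5}
  fail(14) 'bdebae': from fail(13)=6 chase 'e': 6→0 ⇒ 15;  out={2}∪out(15)={2}

Run:
i=0 'b': node 0→1
i=1 'c': node 1→0 (fail-walked)
i=2 'b': node 0→1
i=3 'b': node 1→2
i=4 'd': node 2→10 (fail-walked)  emit P3@[3:4]
i=5 'e': node 10→11
i=6 'a': node 11→6 (fail-walked)  emit P5@[6:6]
i=7 'c': node 6→7
i=8 'b': node 7→8
i=9 'b': node 8→2 (fail-walked)
i=10 'e': node 2→15 (fail-walked)
i=11 'a': node 15→6 (fail-walked)  emit P5@[11:11]
i=12 'b': node 6→1 (fail-walked)
i=13 'd': node 1→10  emit P3@[12:13]
i=14 'e': node 10→11
i=15 'b': node 11→12
i=16 'b': node 12→2 (fail-walked)
i=17 'b': node 2→3
i=18 'e': node 3→4
i=19 'a': node 4→5  emit P0@[15:19],P5@[19:19]
i=20 'a': node 5→6 (fail-walked)  emit P5@[20:20]
i=21 'e': node 6→15 (fail-walked)
i=22 'a': node 15→6 (fail-walked)  emit P5@[22:22]
i=23 'd': node 6→0 (fail-walked)
i=24 'a': node 0→6  emit P5@[24:24]
i=25 'c': node 6→7
i=26 'b': node 7→8
i=27 'd': node 8→9  emit P1@[24:27],P3@[26:27]
i=28 'b': node 9→1 (fail-walked)
i=29 'b': node 1→2
i=30 'd': node 2→10 (fail-walked)  emit P3@[29:30]
i=31 'e': node 10→11
i=32 'b': node 11→12
i=33 'a': node 12→13  emit P5@[33:33]
i=34 'e': node 13→14  emit P2@[29:34]

All matches (sorted): [[4,3],[6,5],[11,5],[13,3],[19,0],[19,5],[20,5],[22,5],[24,5],[27,1],[27,3],[30,3],[33,5],[34,2]]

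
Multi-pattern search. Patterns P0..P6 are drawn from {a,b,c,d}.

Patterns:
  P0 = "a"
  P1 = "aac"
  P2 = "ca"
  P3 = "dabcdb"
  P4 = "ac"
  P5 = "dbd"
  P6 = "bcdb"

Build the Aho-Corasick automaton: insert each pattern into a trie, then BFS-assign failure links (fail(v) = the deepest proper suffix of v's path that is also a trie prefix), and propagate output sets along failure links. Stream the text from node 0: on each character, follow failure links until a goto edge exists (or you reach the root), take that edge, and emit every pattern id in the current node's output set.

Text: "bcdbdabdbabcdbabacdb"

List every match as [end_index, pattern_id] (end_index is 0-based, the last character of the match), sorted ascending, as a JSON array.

Construct AC machine:
Trie nodes:
  n0 'ε': a→1 b→15 c→4 d→6
  n1 'a': a→2 c→12  [P0 ends]
  n2 'aa': c→3
  n3 'aac': ·  [P1 ends]
  n4 'c': a→5
  n5 'ca': ·  [P2 ends]
  n6 'd': a→7 b→13
  n7 'da': b→8
  n8 'dab': c→9
  n9 'dabc': d→10
  n10 'dabcd': b→11
  n11 'dabcdb': ·  [P3 ends]
  n12 'ac': ·  [P4 ends]
  n13 'db': d→14
  n14 'dbd': ·  [P5 ends]
  n15 'b': c→16
  n16 'bc': d→17
  n17 'bcd': b→18
  n18 'bcdb': ·  [P6 ends]

BFS fail/out derivation:
  n1('a'): parent n0 fail=0; on 'a' 0 → fail=0;  out {0}∪∅={0}
  n4('c'): parent n0 fail=0; on 'c' 0 → fail=0;  out ∅∪∅=∅
  n6('d'): parent n0 fail=0; on 'd' 0 → fail=0;  out ∅∪∅=∅
  n15('b'): parent n0 fail=0; on 'b' 0 → fail=0;  out ∅∪∅=∅
  n2('aa'): parent n1 fail=0; on 'a' 0 → fail=1;  out ∅∪{0}={0}
  n5('ca'): parent n4 fail=0; on 'a' 0 → fail=1;  out {2}∪{0}={0,2}
  n7('da'): parent n6 fail=0; on 'a' 0 → fail=1;  out ∅∪{0}={0}
  n12('ac'): parent n1 fail=0; on 'c' 0 → fail=4;  out {4}∪∅={4}
  n13('db'): parent n6 fail=0; on 'b' 0 → fail=15;  out ∅∪∅=∅
  n16('bc'): parent n15 fail=0; on 'c' 0 → fail=4;  out ∅∪∅=∅
  n3('aac'): parent n2 fail=1; on 'c' 1 → fail=12;  out {1}∪{4}={1,4}
  n8('dab'): parent n7 fail=1; on 'b' 1→0 → fail=15;  out ∅∪∅=∅
  n14('dbd'): parent n13 fail=15; on 'd' 15→0 → fail=6;  out {5}∪∅={5}
  n17('bcd'): parent n16 fail=4; on 'd' 4→0 → fail=6;  out ∅∪∅=∅
  n9('dabc'): parent n8 fail=15; on 'c' 15 → fail=16;  out ∅∪∅=∅
  n18('bcdb'): parent n17 fail=6; on 'b' 6 → fail=13;  out {6}∪∅={6}
  n10('dabcd'): parent n9 fail=16; on 'd' 16 → fail=17;  out ∅∪∅=∅
  n11('dabcdb'): parent n10 fail=17; on 'b' 17 → fail=18;  out {3}∪{6}={3,6}

Text stream:
pos 0 'b': at 15
pos 1 'c': at 16
pos 2 'd': at 17
pos 3 'b': at 18  ** P6@[0:3]
pos 4 'd': at 14 (fail-walked)  ** P5@[2:4]
pos 5 'a': at 7 (fail-walked)  ** P0@[5:5]
pos 6 'b': at 8
pos 7 'd': at 6 (fail-walked)
pos 8 'b': at 13
pos 9 'a': at 1 (fail-walked)  ** P0@[9:9]
pos 10 'b': at 15 (fail-walked)
pos 11 'c': at 16
pos 12 'd': at 17
pos 13 'b': at 18  ** P6@[10:13]
pos 14 'a': at 1 (fail-walked)  ** P0@[14:14]
pos 15 'b': at 15 (fail-walked)
pos 16 'a': at 1 (fail-walked)  ** P0@[16:16]
pos 17 'c': at 12  ** P4@[16:17]
pos 18 'd': at 6 (fail-walked)
pos 19 'b': at 13

All matches (sorted): [[3,6],[4,5],[5,0],[9,0],[13,6],[14,0],[16,0],[17,4]]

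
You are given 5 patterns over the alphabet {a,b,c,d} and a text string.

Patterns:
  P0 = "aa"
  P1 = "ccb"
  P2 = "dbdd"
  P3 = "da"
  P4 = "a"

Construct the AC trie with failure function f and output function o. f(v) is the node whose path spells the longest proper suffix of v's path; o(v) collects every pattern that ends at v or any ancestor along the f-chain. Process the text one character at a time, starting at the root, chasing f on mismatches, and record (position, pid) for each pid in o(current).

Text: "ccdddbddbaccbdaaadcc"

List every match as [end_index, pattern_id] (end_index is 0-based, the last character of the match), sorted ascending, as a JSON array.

Build:
Trie (insert patterns):
  0='ε' goto a→1 c→3 d→6
  1='a' goto a→2  [P4 ends]
  2='aa' goto ·  [P0 ends]
  3='c' goto c→4
  4='cc' goto b→5
  5='ccb' goto ·  [P1 ends]
  6='d' goto a→10 b→7
  7='db' goto d→8
  8='dbd' goto d→9
  9='dbdd' goto ·  [P2 ends]
  10='da' goto ·  [P3 ends]

Failure links (BFS by depth):
  n1('a'): parent n0 fail=0; on 'a' 0 → fail=0;  out {4}∪∅={4}
  n3('c'): parent n0 fail=0; on 'c' 0 → fail=0;  out ∅∪∅=∅
  n6('d'): parent n0 fail=0; on 'd' 0 → fail=0;  out ∅∪∅=∅
  n2('aa'): parent n1 fail=0; on 'a' 0 → fail=1;  out {0}∪{4}={0,4}
  n4('cc'): parent n3 fail=0; on 'c' 0 → fail=3;  out ∅∪∅=∅
  n7('db'): parent n6 fail=0; on 'b' 0 → fail=0;  out ∅∪∅=∅
  n10('da'): parent n6 fail=0; on 'a' 0 → fail=1;  out {3}∪{4}={3,4}
  n5('ccb'): parent n4 fail=3; on 'b' 3→0 → fail=0;  out {1}∪∅={1}
  n8('dbd'): parent n7 fail=0; on 'd' 0 → fail=6;  out ∅∪∅=∅
  n9('dbdd'): parent n8 fail=6; on 'd' 6→0 → fail=6;  out {2}∪∅={2}

Scan:
i=0 'c': node 0→3
i=1 'c': node 3→4
i=2 'd': node 4→6 ·f
i=3 'd': node 6→6 ·f
i=4 'd': node 6→6 ·f
i=5 'b': node 6→7
i=6 'd': node 7→8
i=7 'd': node 8→9  ** P2@[4:7]
i=8 'b': node 9→7 ·f
i=9 'a': node 7→1 ·f  ** P4@[9:9]
i=10 'c': node 1→3 ·f
i=11 'c': node 3→4
i=12 'b': node 4→5  ** P1@[10:12]
i=13 'd': node 5→6 ·f
i=14 'a': node 6→10  ** P3@[13:14],P4@[14:14]
i=15 'a': node 10→2 ·f  ** P0@[14:15],P4@[15:15]
i=16 'a': node 2→2 ·f  ** P0@[15:16],P4@[16:16]
i=17 'd': node 2→6 ·f
i=18 'c': node 6→3 ·f
i=19 'c': node 3→4

Matches: [[7,2],[9,4],[12,1],[14,3],[14,4],[15,0],[15,4],[16,0],[16,4]]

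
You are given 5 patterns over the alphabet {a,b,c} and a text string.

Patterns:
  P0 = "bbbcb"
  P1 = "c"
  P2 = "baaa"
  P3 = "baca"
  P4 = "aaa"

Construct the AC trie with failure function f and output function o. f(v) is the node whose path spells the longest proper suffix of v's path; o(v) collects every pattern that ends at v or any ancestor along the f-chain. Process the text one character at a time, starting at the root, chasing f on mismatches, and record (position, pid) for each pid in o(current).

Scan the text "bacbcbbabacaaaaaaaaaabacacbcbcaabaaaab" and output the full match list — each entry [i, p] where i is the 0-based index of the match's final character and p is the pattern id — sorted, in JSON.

Build:
Trie nodes:
  n0 'ε': a→12 b→1 c→6
  n1 'b': a→7 b→2
  n2 'bb': b→3
  n3 'bbb': c→4
  n4 'bbbc': b→5
  n5 'bbbcb': ·  [P0 ends]
  n6 'c': ·  [P1 ends]
  n7 'ba': a→8 c→10
  n8 'baa': a→9
  n9 'baaa': ·  [P2 ends]
  n10 'bac': a→11
  n11 'baca': ·  [P3 ends]
  n12 'a': a→13
  n13 'aa': a→14
  n14 'aaa': ·  [P4 ends]

Failure links (BFS by depth):
  n1('b'): parent n0 fail=0; on 'b' 0 → fail=0;  out ∅∪∅=∅
  n6('c'): parent n0 fail=0; on 'c' 0 → fail=0;  out {1}∪∅={1}
  n12('a'): parent n0 fail=0; on 'a' 0 → fail=0;  out ∅∪∅=∅
  n2('bb'): parent n1 fail=0; on 'b' 0 → fail=1;  out ∅∪∅=∅
  n7('ba'): parent n1 fail=0; on 'a' 0 → fail=12;  out ∅∪∅=∅
  n13('aa'): parent n12 fail=0; on 'a' 0 → fail=12;  out ∅∪∅=∅
  n3('bbb'): parent n2 fail=1; on 'b' 1 → fail=2;  out ∅∪∅=∅
  n8('baa'): parent n7 fail=12; on 'a' 12 → fail=13;  out ∅∪∅=∅
  n10('bac'): parent n7 fail=12; on 'c' 12→0 → fail=6;  out ∅∪{1}={1}
  n14('aaa'): parent n13 fail=12; on 'a' 12 → fail=13;  out {4}∪∅={4}
  n4('bbbc'): parent n3 fail=2; on 'c' 2→1→0 → fail=6;  out ∅∪{1}={1}
  n9('baaa'): parent n8 fail=13; on 'a' 13 → fail=14;  out {2}∪{4}={2,4}
  n11('baca'): parent n10 fail=6; on 'a' 6→0 → fail=12;  out {3}∪∅={3}
  n5('bbbcb'): parent n4 fail=6; on 'b' 6→0 → fail=1;  out {0}∪∅={0}

Run:
pos 0 'b': at 1
pos 1 'a': at 7
pos 2 'c': at 10  → match P1@[2:2]
pos 3 'b': at 1 (via fail)
pos 4 'c': at 6 (via fail)  → match P1@[4:4]
pos 5 'b': at 1 (via fail)
pos 6 'b': at 2
pos 7 'a': at 7 (via fail)
pos 8 'b': at 1 (via fail)
pos 9 'a': at 7
pos 10 'c': at 10  → match P1@[10:10]
pos 11 'a': at 11  → match P3@[8:11]
pos 12 'a': at 13 (via fail)
pos 13 'a': at 14  → match P4@[11:13]
pos 14 'a': at 14 (via fail)  → match P4@[12:14]
pos 15 'a': at 14 (via fail)  → match P4@[13:15]
pos 16 'a': at 14 (via fail)  → match P4@[14:16]
pos 17 'a': at 14 (via fail)  → match P4@[15:17]
pos 18 'a': at 14 (via fail)  → match P4@[16:18]
pos 19 'a': at 14 (via fail)  → match P4@[17:19]
pos 20 'a': at 14 (via fail)  → match P4@[18:20]
pos 21 'b': at 1 (via fail)
pos 22 'a': at 7
pos 23 'c': at 10  → match P1@[23:23]
pos 24 'a': at 11  → match P3@[21:24]
pos 25 'c': at 6 (via fail)  → match P1@[25:25]
pos 26 'b': at 1 (via fail)
pos 27 'c': at 6 (via fail)  → match P1@[27:27]
pos 28 'b': at 1 (via fail)
pos 29 'c': at 6 (via fail)  → match P1@[29:29]
pos 30 'a': at 12 (via fail)
pos 31 'a': at 13
pos 32 'b': at 1 (via fail)
pos 33 'a': at 7
pos 34 'a': at 8
pos 35 'a': at 9  → match P2@[32:35],P4@[33:35]
pos 36 'a': at 14 (via fail)  → match P4@[34:36]
pos 37 'b': at 1 (via fail)

Matches: [[2,1],[4,1],[10,1],[11,3],[13,4],[14,4],[15,4],[16,4],[17,4],[18,4],[19,4],[20,4],[23,1],[24,3],[25,1],[27,1],[29,1],[35,2],[35,4],[36,4]]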